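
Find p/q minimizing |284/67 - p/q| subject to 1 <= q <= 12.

17/4

Expand x = 284/67 as a continued fraction with the Euclidean algorithm:
  284 = 4*67 + 16, so a_0 = 4.
  67 = 4*16 + 3, so a_1 = 4.
  16 = 5*3 + 1, so a_2 = 5.
  3 = 3*1 + 0, so a_3 = 3.
so x = [4; 4, 5, 3].
Convergents (p_i = a_i*p_{i-1} + p_{i-2}, q_i = a_i*q_{i-1} + q_{i-2} with p_{-2}=0, p_{-1}=1, q_{-2}=1, q_{-1}=0), until the denominator exceeds 12:
  i=0: a_0=4, p_0 = 4*1 + 0 = 4, q_0 = 4*0 + 1 = 1.
  i=1: a_1=4, p_1 = 4*4 + 1 = 17, q_1 = 4*1 + 0 = 4.
  i=2: a_2=5, p_2 = 5*17 + 4 = 89, q_2 = 5*4 + 1 = 21.
q_2 = 21 > 12, so the last convergent with denominator <= 12 is p_1/q_1 = 17/4.
The closest fraction with denominator <= 12 is either p_1/q_1 or the intermediate fraction (k*p_1 + p_0)/(k*q_1 + q_0) with the largest k >= 1 whose denominator stays <= 12; these approach x as k grows, and every other convergent or intermediate fraction in range is farther away.
Largest k: floor((12 - q_0)/q_1) = floor((12 - 1)/4) = 2.
That gives (2*17 + 4)/(2*4 + 1) = 38/9.
Compare the errors: |x - 17/4| = |284*4 - 17*67|/(67*4) = 3/268, and |x - 38/9| = |284*9 - 38*67|/(67*9) = 10/603.
Cross-multiplying, 3*603 = 1809 < 2680 = 10*268, so 3/268 is smaller: the convergent 17/4 is closer to x than 38/9.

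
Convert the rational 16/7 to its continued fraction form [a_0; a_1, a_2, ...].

Run the Euclidean algorithm on 16 and 7; the successive quotients are the partial quotients a_0, a_1, ... (each step inverts the fractional part left over by the previous one):
  16 = 2*7 + 2, so a_0 = 2.
  7 = 3*2 + 1, so a_1 = 3.
  2 = 2*1 + 0, so a_2 = 2.
The remainder reaches 0 after 3 divisions, so the expansion has 3 partial quotients, read off in order.

[2; 3, 2]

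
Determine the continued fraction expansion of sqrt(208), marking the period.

[14; (2, 2, 1, 2, 2, 28)]

Write x_i = (sqrt(208) + m_i)/d_i with (m_0, d_0) = (0, 1). a_0 = floor(sqrt(208)) = 14, since 14^2 = 196 <= 208 < 225 = 15^2.
Iterate m_{i+1} = d_i*a_i - m_i, d_{i+1} = (208 - m_{i+1}^2)/d_i, a_{i+1} = floor((a_0 + m_{i+1})/d_{i+1}):
  m_1 = 1*14 - 0 = 14, d_1 = (208 - 14^2)/1 = 12/1 = 12, a_1 = floor((14 + 14)/12) = 2.
  m_2 = 12*2 - 14 = 10, d_2 = (208 - 10^2)/12 = 108/12 = 9, a_2 = floor((14 + 10)/9) = 2.
  m_3 = 9*2 - 10 = 8, d_3 = (208 - 8^2)/9 = 144/9 = 16, a_3 = floor((14 + 8)/16) = 1.
  m_4 = 16*1 - 8 = 8, d_4 = (208 - 8^2)/16 = 144/16 = 9, a_4 = floor((14 + 8)/9) = 2.
  m_5 = 9*2 - 8 = 10, d_5 = (208 - 10^2)/9 = 108/9 = 12, a_5 = floor((14 + 10)/12) = 2.
  m_6 = 12*2 - 10 = 14, d_6 = (208 - 14^2)/12 = 12/12 = 1, a_6 = floor((14 + 14)/1) = 28.
  m_7 = 1*28 - 14 = 14, d_7 = (208 - 14^2)/1 = 12/1 = 12: (m_7, d_7) = (m_1, d_1) = (14, 12), so from here the quotients repeat a_1, ..., a_6; the period length is 6.
Hence the expansion of sqrt(208) is a_0 = 14 followed by the repeating block 2, 2, 1, 2, 2, 28 (period 6).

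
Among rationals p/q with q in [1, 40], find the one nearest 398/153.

13/5

Expand x = 398/153 as a continued fraction with the Euclidean algorithm:
  398 = 2*153 + 92, so a_0 = 2.
  153 = 1*92 + 61, so a_1 = 1.
  92 = 1*61 + 31, so a_2 = 1.
  61 = 1*31 + 30, so a_3 = 1.
  31 = 1*30 + 1, so a_4 = 1.
  30 = 30*1 + 0, so a_5 = 30.
so x = [2; 1, 1, 1, 1, 30].
Convergents (p_i = a_i*p_{i-1} + p_{i-2}, q_i = a_i*q_{i-1} + q_{i-2} with p_{-2}=0, p_{-1}=1, q_{-2}=1, q_{-1}=0), until the denominator exceeds 40:
  i=0: a_0=2, p_0 = 2*1 + 0 = 2, q_0 = 2*0 + 1 = 1.
  i=1: a_1=1, p_1 = 1*2 + 1 = 3, q_1 = 1*1 + 0 = 1.
  i=2: a_2=1, p_2 = 1*3 + 2 = 5, q_2 = 1*1 + 1 = 2.
  i=3: a_3=1, p_3 = 1*5 + 3 = 8, q_3 = 1*2 + 1 = 3.
  i=4: a_4=1, p_4 = 1*8 + 5 = 13, q_4 = 1*3 + 2 = 5.
  i=5: a_5=30, p_5 = 30*13 + 8 = 398, q_5 = 30*5 + 3 = 153.
q_5 = 153 > 40, so the last convergent with denominator <= 40 is p_4/q_4 = 13/5.
The closest fraction with denominator <= 40 is either p_4/q_4 or the intermediate fraction (k*p_4 + p_3)/(k*q_4 + q_3) with the largest k >= 1 whose denominator stays <= 40; these approach x as k grows, and every other convergent or intermediate fraction in range is farther away.
Largest k: floor((40 - q_3)/q_4) = floor((40 - 3)/5) = 7.
That gives (7*13 + 8)/(7*5 + 3) = 99/38.
Compare the errors: |x - 13/5| = |398*5 - 13*153|/(153*5) = 1/765, and |x - 99/38| = |398*38 - 99*153|/(153*38) = 23/5814.
Cross-multiplying, 1*5814 = 5814 < 17595 = 23*765, so 1/765 is smaller: the convergent 13/5 is closer to x than 99/38.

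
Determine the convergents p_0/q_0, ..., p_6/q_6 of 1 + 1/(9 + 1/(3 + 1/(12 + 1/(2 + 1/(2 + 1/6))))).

Using the convergent recurrence p_i = a_i*p_{i-1} + p_{i-2}, q_i = a_i*q_{i-1} + q_{i-2} with p_{-2}=0, p_{-1}=1, q_{-2}=1, q_{-1}=0:
  i=0: a_0=1, p_0 = 1*1 + 0 = 1, q_0 = 1*0 + 1 = 1.
  i=1: a_1=9, p_1 = 9*1 + 1 = 10, q_1 = 9*1 + 0 = 9.
  i=2: a_2=3, p_2 = 3*10 + 1 = 31, q_2 = 3*9 + 1 = 28.
  i=3: a_3=12, p_3 = 12*31 + 10 = 382, q_3 = 12*28 + 9 = 345.
  i=4: a_4=2, p_4 = 2*382 + 31 = 795, q_4 = 2*345 + 28 = 718.
  i=5: a_5=2, p_5 = 2*795 + 382 = 1972, q_5 = 2*718 + 345 = 1781.
  i=6: a_6=6, p_6 = 6*1972 + 795 = 12627, q_6 = 6*1781 + 718 = 11404.

1/1, 10/9, 31/28, 382/345, 795/718, 1972/1781, 12627/11404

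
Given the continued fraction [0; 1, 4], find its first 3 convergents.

Using the convergent recurrence p_i = a_i*p_{i-1} + p_{i-2}, q_i = a_i*q_{i-1} + q_{i-2} with p_{-2}=0, p_{-1}=1, q_{-2}=1, q_{-1}=0:
  i=0: a_0=0, p_0 = 0*1 + 0 = 0, q_0 = 0*0 + 1 = 1.
  i=1: a_1=1, p_1 = 1*0 + 1 = 1, q_1 = 1*1 + 0 = 1.
  i=2: a_2=4, p_2 = 4*1 + 0 = 4, q_2 = 4*1 + 1 = 5.

0/1, 1/1, 4/5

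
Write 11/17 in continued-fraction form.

[0; 1, 1, 1, 5]

Run the Euclidean algorithm on 11 and 17; the successive quotients are the partial quotients a_0, a_1, ... (each step inverts the fractional part left over by the previous one):
  11 = 0*17 + 11, so a_0 = 0.
  17 = 1*11 + 6, so a_1 = 1.
  11 = 1*6 + 5, so a_2 = 1.
  6 = 1*5 + 1, so a_3 = 1.
  5 = 5*1 + 0, so a_4 = 5.
The remainder reaches 0 after 5 divisions, so the expansion has 5 partial quotients, read off in order.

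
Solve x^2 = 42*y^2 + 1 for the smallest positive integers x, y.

(x, y) = (13, 2)

First expand sqrt(42) as a continued fraction. With x_i = (sqrt(42) + m_i)/d_i and (m_0, d_0) = (0, 1): a_0 = floor(sqrt(42)) = 6, since 6^2 = 36 <= 42 < 49 = 7^2.
Iterate m_{i+1} = d_i*a_i - m_i, d_{i+1} = (42 - m_{i+1}^2)/d_i, a_{i+1} = floor((a_0 + m_{i+1})/d_{i+1}):
  m_1 = 1*6 - 0 = 6, d_1 = (42 - 6^2)/1 = 6/1 = 6, a_1 = floor((6 + 6)/6) = 2.
  m_2 = 6*2 - 6 = 6, d_2 = (42 - 6^2)/6 = 6/6 = 1, a_2 = floor((6 + 6)/1) = 12.
  m_3 = 1*12 - 6 = 6, d_3 = (42 - 6^2)/1 = 6/1 = 6: (m_3, d_3) = (m_1, d_1) = (6, 6), so from here the quotients repeat a_1, a_2; the period length is 2.
So sqrt(42) = [6; (2, 12)] with period length k = 2.
k is even, so the fundamental solution of x^2 - 42y^2 = 1 is (p_{k-1}, q_{k-1}) = (p_1, q_1); compute convergents through index 1.
Convergents (p_i = a_i*p_{i-1} + p_{i-2}, q_i = a_i*q_{i-1} + q_{i-2} with p_{-2}=0, p_{-1}=1, q_{-2}=1, q_{-1}=0):
  i=0: a_0=6, p_0 = 6*1 + 0 = 6, q_0 = 6*0 + 1 = 1.
  i=1: a_1=2, p_1 = 2*6 + 1 = 13, q_1 = 2*1 + 0 = 2.
Check: 13^2 - 42*2^2 = 169 - 168 = 1, so (x, y) = (13, 2) solves the equation, and by the theorem it is the least positive solution.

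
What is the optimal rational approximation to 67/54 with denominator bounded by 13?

Expand x = 67/54 as a continued fraction with the Euclidean algorithm:
  67 = 1*54 + 13, so a_0 = 1.
  54 = 4*13 + 2, so a_1 = 4.
  13 = 6*2 + 1, so a_2 = 6.
  2 = 2*1 + 0, so a_3 = 2.
so x = [1; 4, 6, 2].
Convergents (p_i = a_i*p_{i-1} + p_{i-2}, q_i = a_i*q_{i-1} + q_{i-2} with p_{-2}=0, p_{-1}=1, q_{-2}=1, q_{-1}=0), until the denominator exceeds 13:
  i=0: a_0=1, p_0 = 1*1 + 0 = 1, q_0 = 1*0 + 1 = 1.
  i=1: a_1=4, p_1 = 4*1 + 1 = 5, q_1 = 4*1 + 0 = 4.
  i=2: a_2=6, p_2 = 6*5 + 1 = 31, q_2 = 6*4 + 1 = 25.
q_2 = 25 > 13, so the last convergent with denominator <= 13 is p_1/q_1 = 5/4.
The closest fraction with denominator <= 13 is either p_1/q_1 or the intermediate fraction (k*p_1 + p_0)/(k*q_1 + q_0) with the largest k >= 1 whose denominator stays <= 13; these approach x as k grows, and every other convergent or intermediate fraction in range is farther away.
Largest k: floor((13 - q_0)/q_1) = floor((13 - 1)/4) = 3.
That gives (3*5 + 1)/(3*4 + 1) = 16/13.
Compare the errors: |x - 5/4| = |67*4 - 5*54|/(54*4) = 2/216, and |x - 16/13| = |67*13 - 16*54|/(54*13) = 7/702.
Cross-multiplying, 2*702 = 1404 < 1512 = 7*216, so 2/216 is smaller: the convergent 5/4 is closer to x than 16/13.

5/4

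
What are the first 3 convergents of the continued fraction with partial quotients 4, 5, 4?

Using the convergent recurrence p_i = a_i*p_{i-1} + p_{i-2}, q_i = a_i*q_{i-1} + q_{i-2} with p_{-2}=0, p_{-1}=1, q_{-2}=1, q_{-1}=0:
  i=0: a_0=4, p_0 = 4*1 + 0 = 4, q_0 = 4*0 + 1 = 1.
  i=1: a_1=5, p_1 = 5*4 + 1 = 21, q_1 = 5*1 + 0 = 5.
  i=2: a_2=4, p_2 = 4*21 + 4 = 88, q_2 = 4*5 + 1 = 21.

4/1, 21/5, 88/21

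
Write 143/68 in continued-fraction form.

[2; 9, 1, 2, 2]

Run the Euclidean algorithm on 143 and 68; the successive quotients are the partial quotients a_0, a_1, ... (each step inverts the fractional part left over by the previous one):
  143 = 2*68 + 7, so a_0 = 2.
  68 = 9*7 + 5, so a_1 = 9.
  7 = 1*5 + 2, so a_2 = 1.
  5 = 2*2 + 1, so a_3 = 2.
  2 = 2*1 + 0, so a_4 = 2.
The remainder reaches 0 after 5 divisions, so the expansion has 5 partial quotients, read off in order.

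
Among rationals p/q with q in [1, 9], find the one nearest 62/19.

Expand x = 62/19 as a continued fraction with the Euclidean algorithm:
  62 = 3*19 + 5, so a_0 = 3.
  19 = 3*5 + 4, so a_1 = 3.
  5 = 1*4 + 1, so a_2 = 1.
  4 = 4*1 + 0, so a_3 = 4.
so x = [3; 3, 1, 4].
Convergents (p_i = a_i*p_{i-1} + p_{i-2}, q_i = a_i*q_{i-1} + q_{i-2} with p_{-2}=0, p_{-1}=1, q_{-2}=1, q_{-1}=0), until the denominator exceeds 9:
  i=0: a_0=3, p_0 = 3*1 + 0 = 3, q_0 = 3*0 + 1 = 1.
  i=1: a_1=3, p_1 = 3*3 + 1 = 10, q_1 = 3*1 + 0 = 3.
  i=2: a_2=1, p_2 = 1*10 + 3 = 13, q_2 = 1*3 + 1 = 4.
  i=3: a_3=4, p_3 = 4*13 + 10 = 62, q_3 = 4*4 + 3 = 19.
q_3 = 19 > 9, so the last convergent with denominator <= 9 is p_2/q_2 = 13/4.
The closest fraction with denominator <= 9 is either p_2/q_2 or the intermediate fraction (k*p_2 + p_1)/(k*q_2 + q_1) with the largest k >= 1 whose denominator stays <= 9; these approach x as k grows, and every other convergent or intermediate fraction in range is farther away.
Largest k: floor((9 - q_1)/q_2) = floor((9 - 3)/4) = 1.
That gives (1*13 + 10)/(1*4 + 3) = 23/7.
Compare the errors: |x - 13/4| = |62*4 - 13*19|/(19*4) = 1/76, and |x - 23/7| = |62*7 - 23*19|/(19*7) = 3/133.
Cross-multiplying, 1*133 = 133 < 228 = 3*76, so 1/76 is smaller: the convergent 13/4 is closer to x than 23/7.

13/4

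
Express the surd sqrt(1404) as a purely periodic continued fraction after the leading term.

Write x_i = (sqrt(1404) + m_i)/d_i with (m_0, d_0) = (0, 1). a_0 = floor(sqrt(1404)) = 37, since 37^2 = 1369 <= 1404 < 1444 = 38^2.
Iterate m_{i+1} = d_i*a_i - m_i, d_{i+1} = (1404 - m_{i+1}^2)/d_i, a_{i+1} = floor((a_0 + m_{i+1})/d_{i+1}):
  m_1 = 1*37 - 0 = 37, d_1 = (1404 - 37^2)/1 = 35/1 = 35, a_1 = floor((37 + 37)/35) = 2.
  m_2 = 35*2 - 37 = 33, d_2 = (1404 - 33^2)/35 = 315/35 = 9, a_2 = floor((37 + 33)/9) = 7.
  m_3 = 9*7 - 33 = 30, d_3 = (1404 - 30^2)/9 = 504/9 = 56, a_3 = floor((37 + 30)/56) = 1.
  m_4 = 56*1 - 30 = 26, d_4 = (1404 - 26^2)/56 = 728/56 = 13, a_4 = floor((37 + 26)/13) = 4.
  m_5 = 13*4 - 26 = 26, d_5 = (1404 - 26^2)/13 = 728/13 = 56, a_5 = floor((37 + 26)/56) = 1.
  m_6 = 56*1 - 26 = 30, d_6 = (1404 - 30^2)/56 = 504/56 = 9, a_6 = floor((37 + 30)/9) = 7.
  m_7 = 9*7 - 30 = 33, d_7 = (1404 - 33^2)/9 = 315/9 = 35, a_7 = floor((37 + 33)/35) = 2.
  m_8 = 35*2 - 33 = 37, d_8 = (1404 - 37^2)/35 = 35/35 = 1, a_8 = floor((37 + 37)/1) = 74.
  m_9 = 1*74 - 37 = 37, d_9 = (1404 - 37^2)/1 = 35/1 = 35: (m_9, d_9) = (m_1, d_1) = (37, 35), so from here the quotients repeat a_1, ..., a_8; the period length is 8.
Hence the expansion of sqrt(1404) is a_0 = 37 followed by the repeating block 2, 7, 1, 4, 1, 7, 2, 74 (period 8).

[37; (2, 7, 1, 4, 1, 7, 2, 74)]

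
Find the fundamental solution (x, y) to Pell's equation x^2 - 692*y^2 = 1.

(x, y) = (2499849, 95030)

First expand sqrt(692) as a continued fraction. With x_i = (sqrt(692) + m_i)/d_i and (m_0, d_0) = (0, 1): a_0 = floor(sqrt(692)) = 26, since 26^2 = 676 <= 692 < 729 = 27^2.
Iterate m_{i+1} = d_i*a_i - m_i, d_{i+1} = (692 - m_{i+1}^2)/d_i, a_{i+1} = floor((a_0 + m_{i+1})/d_{i+1}):
  m_1 = 1*26 - 0 = 26, d_1 = (692 - 26^2)/1 = 16/1 = 16, a_1 = floor((26 + 26)/16) = 3.
  m_2 = 16*3 - 26 = 22, d_2 = (692 - 22^2)/16 = 208/16 = 13, a_2 = floor((26 + 22)/13) = 3.
  m_3 = 13*3 - 22 = 17, d_3 = (692 - 17^2)/13 = 403/13 = 31, a_3 = floor((26 + 17)/31) = 1.
  m_4 = 31*1 - 17 = 14, d_4 = (692 - 14^2)/31 = 496/31 = 16, a_4 = floor((26 + 14)/16) = 2.
  m_5 = 16*2 - 14 = 18, d_5 = (692 - 18^2)/16 = 368/16 = 23, a_5 = floor((26 + 18)/23) = 1.
  m_6 = 23*1 - 18 = 5, d_6 = (692 - 5^2)/23 = 667/23 = 29, a_6 = floor((26 + 5)/29) = 1.
  m_7 = 29*1 - 5 = 24, d_7 = (692 - 24^2)/29 = 116/29 = 4, a_7 = floor((26 + 24)/4) = 12.
  m_8 = 4*12 - 24 = 24, d_8 = (692 - 24^2)/4 = 116/4 = 29, a_8 = floor((26 + 24)/29) = 1.
  m_9 = 29*1 - 24 = 5, d_9 = (692 - 5^2)/29 = 667/29 = 23, a_9 = floor((26 + 5)/23) = 1.
  m_10 = 23*1 - 5 = 18, d_10 = (692 - 18^2)/23 = 368/23 = 16, a_10 = floor((26 + 18)/16) = 2.
  m_11 = 16*2 - 18 = 14, d_11 = (692 - 14^2)/16 = 496/16 = 31, a_11 = floor((26 + 14)/31) = 1.
  m_12 = 31*1 - 14 = 17, d_12 = (692 - 17^2)/31 = 403/31 = 13, a_12 = floor((26 + 17)/13) = 3.
  m_13 = 13*3 - 17 = 22, d_13 = (692 - 22^2)/13 = 208/13 = 16, a_13 = floor((26 + 22)/16) = 3.
  m_14 = 16*3 - 22 = 26, d_14 = (692 - 26^2)/16 = 16/16 = 1, a_14 = floor((26 + 26)/1) = 52.
  m_15 = 1*52 - 26 = 26, d_15 = (692 - 26^2)/1 = 16/1 = 16: (m_15, d_15) = (m_1, d_1) = (26, 16), so from here the quotients repeat a_1, ..., a_14; the period length is 14.
So sqrt(692) = [26; (3, 3, 1, 2, 1, 1, 12, 1, 1, 2, 1, 3, 3, 52)] with period length k = 14.
k is even, so the fundamental solution of x^2 - 692y^2 = 1 is (p_{k-1}, q_{k-1}) = (p_13, q_13); compute convergents through index 13.
Convergents (p_i = a_i*p_{i-1} + p_{i-2}, q_i = a_i*q_{i-1} + q_{i-2} with p_{-2}=0, p_{-1}=1, q_{-2}=1, q_{-1}=0):
  i=0: a_0=26, p_0 = 26*1 + 0 = 26, q_0 = 26*0 + 1 = 1.
  i=1: a_1=3, p_1 = 3*26 + 1 = 79, q_1 = 3*1 + 0 = 3.
  i=2: a_2=3, p_2 = 3*79 + 26 = 263, q_2 = 3*3 + 1 = 10.
  i=3: a_3=1, p_3 = 1*263 + 79 = 342, q_3 = 1*10 + 3 = 13.
  i=4: a_4=2, p_4 = 2*342 + 263 = 947, q_4 = 2*13 + 10 = 36.
  i=5: a_5=1, p_5 = 1*947 + 342 = 1289, q_5 = 1*36 + 13 = 49.
  i=6: a_6=1, p_6 = 1*1289 + 947 = 2236, q_6 = 1*49 + 36 = 85.
  i=7: a_7=12, p_7 = 12*2236 + 1289 = 28121, q_7 = 12*85 + 49 = 1069.
  i=8: a_8=1, p_8 = 1*28121 + 2236 = 30357, q_8 = 1*1069 + 85 = 1154.
  i=9: a_9=1, p_9 = 1*30357 + 28121 = 58478, q_9 = 1*1154 + 1069 = 2223.
  i=10: a_10=2, p_10 = 2*58478 + 30357 = 147313, q_10 = 2*2223 + 1154 = 5600.
  i=11: a_11=1, p_11 = 1*147313 + 58478 = 205791, q_11 = 1*5600 + 2223 = 7823.
  i=12: a_12=3, p_12 = 3*205791 + 147313 = 764686, q_12 = 3*7823 + 5600 = 29069.
  i=13: a_13=3, p_13 = 3*764686 + 205791 = 2499849, q_13 = 3*29069 + 7823 = 95030.
Check: 2499849^2 - 692*95030^2 = 6249245022801 - 6249245022800 = 1, so (x, y) = (2499849, 95030) solves the equation, and by the theorem it is the least positive solution.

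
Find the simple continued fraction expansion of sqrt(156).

[12; (2, 24)]

Write x_i = (sqrt(156) + m_i)/d_i with (m_0, d_0) = (0, 1). a_0 = floor(sqrt(156)) = 12, since 12^2 = 144 <= 156 < 169 = 13^2.
Iterate m_{i+1} = d_i*a_i - m_i, d_{i+1} = (156 - m_{i+1}^2)/d_i, a_{i+1} = floor((a_0 + m_{i+1})/d_{i+1}):
  m_1 = 1*12 - 0 = 12, d_1 = (156 - 12^2)/1 = 12/1 = 12, a_1 = floor((12 + 12)/12) = 2.
  m_2 = 12*2 - 12 = 12, d_2 = (156 - 12^2)/12 = 12/12 = 1, a_2 = floor((12 + 12)/1) = 24.
  m_3 = 1*24 - 12 = 12, d_3 = (156 - 12^2)/1 = 12/1 = 12: (m_3, d_3) = (m_1, d_1) = (12, 12), so from here the quotients repeat a_1, a_2; the period length is 2.
Hence the expansion of sqrt(156) is a_0 = 12 followed by the repeating block 2, 24 (period 2).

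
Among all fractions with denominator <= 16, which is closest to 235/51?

60/13

Expand x = 235/51 as a continued fraction with the Euclidean algorithm:
  235 = 4*51 + 31, so a_0 = 4.
  51 = 1*31 + 20, so a_1 = 1.
  31 = 1*20 + 11, so a_2 = 1.
  20 = 1*11 + 9, so a_3 = 1.
  11 = 1*9 + 2, so a_4 = 1.
  9 = 4*2 + 1, so a_5 = 4.
  2 = 2*1 + 0, so a_6 = 2.
so x = [4; 1, 1, 1, 1, 4, 2].
Convergents (p_i = a_i*p_{i-1} + p_{i-2}, q_i = a_i*q_{i-1} + q_{i-2} with p_{-2}=0, p_{-1}=1, q_{-2}=1, q_{-1}=0), until the denominator exceeds 16:
  i=0: a_0=4, p_0 = 4*1 + 0 = 4, q_0 = 4*0 + 1 = 1.
  i=1: a_1=1, p_1 = 1*4 + 1 = 5, q_1 = 1*1 + 0 = 1.
  i=2: a_2=1, p_2 = 1*5 + 4 = 9, q_2 = 1*1 + 1 = 2.
  i=3: a_3=1, p_3 = 1*9 + 5 = 14, q_3 = 1*2 + 1 = 3.
  i=4: a_4=1, p_4 = 1*14 + 9 = 23, q_4 = 1*3 + 2 = 5.
  i=5: a_5=4, p_5 = 4*23 + 14 = 106, q_5 = 4*5 + 3 = 23.
q_5 = 23 > 16, so the last convergent with denominator <= 16 is p_4/q_4 = 23/5.
The closest fraction with denominator <= 16 is either p_4/q_4 or the intermediate fraction (k*p_4 + p_3)/(k*q_4 + q_3) with the largest k >= 1 whose denominator stays <= 16; these approach x as k grows, and every other convergent or intermediate fraction in range is farther away.
Largest k: floor((16 - q_3)/q_4) = floor((16 - 3)/5) = 2.
That gives (2*23 + 14)/(2*5 + 3) = 60/13.
Compare the errors: |x - 23/5| = |235*5 - 23*51|/(51*5) = 2/255, and |x - 60/13| = |235*13 - 60*51|/(51*13) = 5/663.
Cross-multiplying, 5*255 = 1275 < 1326 = 2*663, so 5/663 is smaller: the intermediate fraction 60/13 is closer to x than 23/5.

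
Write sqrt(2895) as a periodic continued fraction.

[53; (1, 4, 7, 2, 17, 2, 7, 4, 1, 106)]

Write x_i = (sqrt(2895) + m_i)/d_i with (m_0, d_0) = (0, 1). a_0 = floor(sqrt(2895)) = 53, since 53^2 = 2809 <= 2895 < 2916 = 54^2.
Iterate m_{i+1} = d_i*a_i - m_i, d_{i+1} = (2895 - m_{i+1}^2)/d_i, a_{i+1} = floor((a_0 + m_{i+1})/d_{i+1}):
  m_1 = 1*53 - 0 = 53, d_1 = (2895 - 53^2)/1 = 86/1 = 86, a_1 = floor((53 + 53)/86) = 1.
  m_2 = 86*1 - 53 = 33, d_2 = (2895 - 33^2)/86 = 1806/86 = 21, a_2 = floor((53 + 33)/21) = 4.
  m_3 = 21*4 - 33 = 51, d_3 = (2895 - 51^2)/21 = 294/21 = 14, a_3 = floor((53 + 51)/14) = 7.
  m_4 = 14*7 - 51 = 47, d_4 = (2895 - 47^2)/14 = 686/14 = 49, a_4 = floor((53 + 47)/49) = 2.
  m_5 = 49*2 - 47 = 51, d_5 = (2895 - 51^2)/49 = 294/49 = 6, a_5 = floor((53 + 51)/6) = 17.
  m_6 = 6*17 - 51 = 51, d_6 = (2895 - 51^2)/6 = 294/6 = 49, a_6 = floor((53 + 51)/49) = 2.
  m_7 = 49*2 - 51 = 47, d_7 = (2895 - 47^2)/49 = 686/49 = 14, a_7 = floor((53 + 47)/14) = 7.
  m_8 = 14*7 - 47 = 51, d_8 = (2895 - 51^2)/14 = 294/14 = 21, a_8 = floor((53 + 51)/21) = 4.
  m_9 = 21*4 - 51 = 33, d_9 = (2895 - 33^2)/21 = 1806/21 = 86, a_9 = floor((53 + 33)/86) = 1.
  m_10 = 86*1 - 33 = 53, d_10 = (2895 - 53^2)/86 = 86/86 = 1, a_10 = floor((53 + 53)/1) = 106.
  m_11 = 1*106 - 53 = 53, d_11 = (2895 - 53^2)/1 = 86/1 = 86: (m_11, d_11) = (m_1, d_1) = (53, 86), so from here the quotients repeat a_1, ..., a_10; the period length is 10.
Hence the expansion of sqrt(2895) is a_0 = 53 followed by the repeating block 1, 4, 7, 2, 17, 2, 7, 4, 1, 106 (period 10).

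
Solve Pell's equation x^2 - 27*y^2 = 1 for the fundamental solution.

(x, y) = (26, 5)

First expand sqrt(27) as a continued fraction. With x_i = (sqrt(27) + m_i)/d_i and (m_0, d_0) = (0, 1): a_0 = floor(sqrt(27)) = 5, since 5^2 = 25 <= 27 < 36 = 6^2.
Iterate m_{i+1} = d_i*a_i - m_i, d_{i+1} = (27 - m_{i+1}^2)/d_i, a_{i+1} = floor((a_0 + m_{i+1})/d_{i+1}):
  m_1 = 1*5 - 0 = 5, d_1 = (27 - 5^2)/1 = 2/1 = 2, a_1 = floor((5 + 5)/2) = 5.
  m_2 = 2*5 - 5 = 5, d_2 = (27 - 5^2)/2 = 2/2 = 1, a_2 = floor((5 + 5)/1) = 10.
  m_3 = 1*10 - 5 = 5, d_3 = (27 - 5^2)/1 = 2/1 = 2: (m_3, d_3) = (m_1, d_1) = (5, 2), so from here the quotients repeat a_1, a_2; the period length is 2.
So sqrt(27) = [5; (5, 10)] with period length k = 2.
k is even, so the fundamental solution of x^2 - 27y^2 = 1 is (p_{k-1}, q_{k-1}) = (p_1, q_1); compute convergents through index 1.
Convergents (p_i = a_i*p_{i-1} + p_{i-2}, q_i = a_i*q_{i-1} + q_{i-2} with p_{-2}=0, p_{-1}=1, q_{-2}=1, q_{-1}=0):
  i=0: a_0=5, p_0 = 5*1 + 0 = 5, q_0 = 5*0 + 1 = 1.
  i=1: a_1=5, p_1 = 5*5 + 1 = 26, q_1 = 5*1 + 0 = 5.
Check: 26^2 - 27*5^2 = 676 - 675 = 1, so (x, y) = (26, 5) solves the equation, and by the theorem it is the least positive solution.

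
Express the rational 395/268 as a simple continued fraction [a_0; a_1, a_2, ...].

[1; 2, 9, 14]

Run the Euclidean algorithm on 395 and 268; the successive quotients are the partial quotients a_0, a_1, ... (each step inverts the fractional part left over by the previous one):
  395 = 1*268 + 127, so a_0 = 1.
  268 = 2*127 + 14, so a_1 = 2.
  127 = 9*14 + 1, so a_2 = 9.
  14 = 14*1 + 0, so a_3 = 14.
The remainder reaches 0 after 4 divisions, so the expansion has 4 partial quotients, read off in order.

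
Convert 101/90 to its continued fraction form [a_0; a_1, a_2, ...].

Run the Euclidean algorithm on 101 and 90; the successive quotients are the partial quotients a_0, a_1, ... (each step inverts the fractional part left over by the previous one):
  101 = 1*90 + 11, so a_0 = 1.
  90 = 8*11 + 2, so a_1 = 8.
  11 = 5*2 + 1, so a_2 = 5.
  2 = 2*1 + 0, so a_3 = 2.
The remainder reaches 0 after 4 divisions, so the expansion has 4 partial quotients, read off in order.

[1; 8, 5, 2]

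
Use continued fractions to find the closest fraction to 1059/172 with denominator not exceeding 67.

Expand x = 1059/172 as a continued fraction with the Euclidean algorithm:
  1059 = 6*172 + 27, so a_0 = 6.
  172 = 6*27 + 10, so a_1 = 6.
  27 = 2*10 + 7, so a_2 = 2.
  10 = 1*7 + 3, so a_3 = 1.
  7 = 2*3 + 1, so a_4 = 2.
  3 = 3*1 + 0, so a_5 = 3.
so x = [6; 6, 2, 1, 2, 3].
Convergents (p_i = a_i*p_{i-1} + p_{i-2}, q_i = a_i*q_{i-1} + q_{i-2} with p_{-2}=0, p_{-1}=1, q_{-2}=1, q_{-1}=0), until the denominator exceeds 67:
  i=0: a_0=6, p_0 = 6*1 + 0 = 6, q_0 = 6*0 + 1 = 1.
  i=1: a_1=6, p_1 = 6*6 + 1 = 37, q_1 = 6*1 + 0 = 6.
  i=2: a_2=2, p_2 = 2*37 + 6 = 80, q_2 = 2*6 + 1 = 13.
  i=3: a_3=1, p_3 = 1*80 + 37 = 117, q_3 = 1*13 + 6 = 19.
  i=4: a_4=2, p_4 = 2*117 + 80 = 314, q_4 = 2*19 + 13 = 51.
  i=5: a_5=3, p_5 = 3*314 + 117 = 1059, q_5 = 3*51 + 19 = 172.
q_5 = 172 > 67, so the last convergent with denominator <= 67 is p_4/q_4 = 314/51.
The closest fraction with denominator <= 67 is either p_4/q_4 or the intermediate fraction (k*p_4 + p_3)/(k*q_4 + q_3) with the largest k >= 1 whose denominator stays <= 67; these approach x as k grows, and every other convergent or intermediate fraction in range is farther away.
Largest k: floor((67 - q_3)/q_4) = floor((67 - 19)/51) = 0.
Since k = 0, no intermediate fraction beyond p_4/q_4 has denominator <= 67, so the convergent 314/51 is the closest (its error is |1059*51 - 314*172|/(172*51) = 1/8772).

314/51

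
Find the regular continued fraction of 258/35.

[7; 2, 1, 2, 4]

Run the Euclidean algorithm on 258 and 35; the successive quotients are the partial quotients a_0, a_1, ... (each step inverts the fractional part left over by the previous one):
  258 = 7*35 + 13, so a_0 = 7.
  35 = 2*13 + 9, so a_1 = 2.
  13 = 1*9 + 4, so a_2 = 1.
  9 = 2*4 + 1, so a_3 = 2.
  4 = 4*1 + 0, so a_4 = 4.
The remainder reaches 0 after 5 divisions, so the expansion has 5 partial quotients, read off in order.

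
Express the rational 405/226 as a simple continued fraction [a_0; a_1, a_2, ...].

[1; 1, 3, 1, 4, 4, 2]

Run the Euclidean algorithm on 405 and 226; the successive quotients are the partial quotients a_0, a_1, ... (each step inverts the fractional part left over by the previous one):
  405 = 1*226 + 179, so a_0 = 1.
  226 = 1*179 + 47, so a_1 = 1.
  179 = 3*47 + 38, so a_2 = 3.
  47 = 1*38 + 9, so a_3 = 1.
  38 = 4*9 + 2, so a_4 = 4.
  9 = 4*2 + 1, so a_5 = 4.
  2 = 2*1 + 0, so a_6 = 2.
The remainder reaches 0 after 7 divisions, so the expansion has 7 partial quotients, read off in order.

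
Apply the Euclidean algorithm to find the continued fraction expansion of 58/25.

Run the Euclidean algorithm on 58 and 25; the successive quotients are the partial quotients a_0, a_1, ... (each step inverts the fractional part left over by the previous one):
  58 = 2*25 + 8, so a_0 = 2.
  25 = 3*8 + 1, so a_1 = 3.
  8 = 8*1 + 0, so a_2 = 8.
The remainder reaches 0 after 3 divisions, so the expansion has 3 partial quotients, read off in order.

[2; 3, 8]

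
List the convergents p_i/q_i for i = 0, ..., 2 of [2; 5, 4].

2/1, 11/5, 46/21

Using the convergent recurrence p_i = a_i*p_{i-1} + p_{i-2}, q_i = a_i*q_{i-1} + q_{i-2} with p_{-2}=0, p_{-1}=1, q_{-2}=1, q_{-1}=0:
  i=0: a_0=2, p_0 = 2*1 + 0 = 2, q_0 = 2*0 + 1 = 1.
  i=1: a_1=5, p_1 = 5*2 + 1 = 11, q_1 = 5*1 + 0 = 5.
  i=2: a_2=4, p_2 = 4*11 + 2 = 46, q_2 = 4*5 + 1 = 21.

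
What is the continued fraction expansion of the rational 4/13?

[0; 3, 4]

Run the Euclidean algorithm on 4 and 13; the successive quotients are the partial quotients a_0, a_1, ... (each step inverts the fractional part left over by the previous one):
  4 = 0*13 + 4, so a_0 = 0.
  13 = 3*4 + 1, so a_1 = 3.
  4 = 4*1 + 0, so a_2 = 4.
The remainder reaches 0 after 3 divisions, so the expansion has 3 partial quotients, read off in order.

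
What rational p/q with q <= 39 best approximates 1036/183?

215/38

Expand x = 1036/183 as a continued fraction with the Euclidean algorithm:
  1036 = 5*183 + 121, so a_0 = 5.
  183 = 1*121 + 62, so a_1 = 1.
  121 = 1*62 + 59, so a_2 = 1.
  62 = 1*59 + 3, so a_3 = 1.
  59 = 19*3 + 2, so a_4 = 19.
  3 = 1*2 + 1, so a_5 = 1.
  2 = 2*1 + 0, so a_6 = 2.
so x = [5; 1, 1, 1, 19, 1, 2].
Convergents (p_i = a_i*p_{i-1} + p_{i-2}, q_i = a_i*q_{i-1} + q_{i-2} with p_{-2}=0, p_{-1}=1, q_{-2}=1, q_{-1}=0), until the denominator exceeds 39:
  i=0: a_0=5, p_0 = 5*1 + 0 = 5, q_0 = 5*0 + 1 = 1.
  i=1: a_1=1, p_1 = 1*5 + 1 = 6, q_1 = 1*1 + 0 = 1.
  i=2: a_2=1, p_2 = 1*6 + 5 = 11, q_2 = 1*1 + 1 = 2.
  i=3: a_3=1, p_3 = 1*11 + 6 = 17, q_3 = 1*2 + 1 = 3.
  i=4: a_4=19, p_4 = 19*17 + 11 = 334, q_4 = 19*3 + 2 = 59.
q_4 = 59 > 39, so the last convergent with denominator <= 39 is p_3/q_3 = 17/3.
The closest fraction with denominator <= 39 is either p_3/q_3 or the intermediate fraction (k*p_3 + p_2)/(k*q_3 + q_2) with the largest k >= 1 whose denominator stays <= 39; these approach x as k grows, and every other convergent or intermediate fraction in range is farther away.
Largest k: floor((39 - q_2)/q_3) = floor((39 - 2)/3) = 12.
That gives (12*17 + 11)/(12*3 + 2) = 215/38.
Compare the errors: |x - 17/3| = |1036*3 - 17*183|/(183*3) = 3/549, and |x - 215/38| = |1036*38 - 215*183|/(183*38) = 23/6954.
Cross-multiplying, 23*549 = 12627 < 20862 = 3*6954, so 23/6954 is smaller: the intermediate fraction 215/38 is closer to x than 17/3.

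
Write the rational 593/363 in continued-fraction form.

Run the Euclidean algorithm on 593 and 363; the successive quotients are the partial quotients a_0, a_1, ... (each step inverts the fractional part left over by the previous one):
  593 = 1*363 + 230, so a_0 = 1.
  363 = 1*230 + 133, so a_1 = 1.
  230 = 1*133 + 97, so a_2 = 1.
  133 = 1*97 + 36, so a_3 = 1.
  97 = 2*36 + 25, so a_4 = 2.
  36 = 1*25 + 11, so a_5 = 1.
  25 = 2*11 + 3, so a_6 = 2.
  11 = 3*3 + 2, so a_7 = 3.
  3 = 1*2 + 1, so a_8 = 1.
  2 = 2*1 + 0, so a_9 = 2.
The remainder reaches 0 after 10 divisions, so the expansion has 10 partial quotients, read off in order.

[1; 1, 1, 1, 2, 1, 2, 3, 1, 2]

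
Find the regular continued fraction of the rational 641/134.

Run the Euclidean algorithm on 641 and 134; the successive quotients are the partial quotients a_0, a_1, ... (each step inverts the fractional part left over by the previous one):
  641 = 4*134 + 105, so a_0 = 4.
  134 = 1*105 + 29, so a_1 = 1.
  105 = 3*29 + 18, so a_2 = 3.
  29 = 1*18 + 11, so a_3 = 1.
  18 = 1*11 + 7, so a_4 = 1.
  11 = 1*7 + 4, so a_5 = 1.
  7 = 1*4 + 3, so a_6 = 1.
  4 = 1*3 + 1, so a_7 = 1.
  3 = 3*1 + 0, so a_8 = 3.
The remainder reaches 0 after 9 divisions, so the expansion has 9 partial quotients, read off in order.

[4; 1, 3, 1, 1, 1, 1, 1, 3]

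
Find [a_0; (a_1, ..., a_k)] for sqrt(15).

[3; (1, 6)]

Write x_i = (sqrt(15) + m_i)/d_i with (m_0, d_0) = (0, 1). a_0 = floor(sqrt(15)) = 3, since 3^2 = 9 <= 15 < 16 = 4^2.
Iterate m_{i+1} = d_i*a_i - m_i, d_{i+1} = (15 - m_{i+1}^2)/d_i, a_{i+1} = floor((a_0 + m_{i+1})/d_{i+1}):
  m_1 = 1*3 - 0 = 3, d_1 = (15 - 3^2)/1 = 6/1 = 6, a_1 = floor((3 + 3)/6) = 1.
  m_2 = 6*1 - 3 = 3, d_2 = (15 - 3^2)/6 = 6/6 = 1, a_2 = floor((3 + 3)/1) = 6.
  m_3 = 1*6 - 3 = 3, d_3 = (15 - 3^2)/1 = 6/1 = 6: (m_3, d_3) = (m_1, d_1) = (3, 6), so from here the quotients repeat a_1, a_2; the period length is 2.
Hence the expansion of sqrt(15) is a_0 = 3 followed by the repeating block 1, 6 (period 2).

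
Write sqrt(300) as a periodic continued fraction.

Write x_i = (sqrt(300) + m_i)/d_i with (m_0, d_0) = (0, 1). a_0 = floor(sqrt(300)) = 17, since 17^2 = 289 <= 300 < 324 = 18^2.
Iterate m_{i+1} = d_i*a_i - m_i, d_{i+1} = (300 - m_{i+1}^2)/d_i, a_{i+1} = floor((a_0 + m_{i+1})/d_{i+1}):
  m_1 = 1*17 - 0 = 17, d_1 = (300 - 17^2)/1 = 11/1 = 11, a_1 = floor((17 + 17)/11) = 3.
  m_2 = 11*3 - 17 = 16, d_2 = (300 - 16^2)/11 = 44/11 = 4, a_2 = floor((17 + 16)/4) = 8.
  m_3 = 4*8 - 16 = 16, d_3 = (300 - 16^2)/4 = 44/4 = 11, a_3 = floor((17 + 16)/11) = 3.
  m_4 = 11*3 - 16 = 17, d_4 = (300 - 17^2)/11 = 11/11 = 1, a_4 = floor((17 + 17)/1) = 34.
  m_5 = 1*34 - 17 = 17, d_5 = (300 - 17^2)/1 = 11/1 = 11: (m_5, d_5) = (m_1, d_1) = (17, 11), so from here the quotients repeat a_1, ..., a_4; the period length is 4.
Hence the expansion of sqrt(300) is a_0 = 17 followed by the repeating block 3, 8, 3, 34 (period 4).

[17; (3, 8, 3, 34)]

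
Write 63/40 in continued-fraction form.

[1; 1, 1, 2, 1, 5]

Run the Euclidean algorithm on 63 and 40; the successive quotients are the partial quotients a_0, a_1, ... (each step inverts the fractional part left over by the previous one):
  63 = 1*40 + 23, so a_0 = 1.
  40 = 1*23 + 17, so a_1 = 1.
  23 = 1*17 + 6, so a_2 = 1.
  17 = 2*6 + 5, so a_3 = 2.
  6 = 1*5 + 1, so a_4 = 1.
  5 = 5*1 + 0, so a_5 = 5.
The remainder reaches 0 after 6 divisions, so the expansion has 6 partial quotients, read off in order.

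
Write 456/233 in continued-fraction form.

[1; 1, 22, 3, 3]

Run the Euclidean algorithm on 456 and 233; the successive quotients are the partial quotients a_0, a_1, ... (each step inverts the fractional part left over by the previous one):
  456 = 1*233 + 223, so a_0 = 1.
  233 = 1*223 + 10, so a_1 = 1.
  223 = 22*10 + 3, so a_2 = 22.
  10 = 3*3 + 1, so a_3 = 3.
  3 = 3*1 + 0, so a_4 = 3.
The remainder reaches 0 after 5 divisions, so the expansion has 5 partial quotients, read off in order.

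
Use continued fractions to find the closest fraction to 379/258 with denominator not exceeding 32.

47/32

Expand x = 379/258 as a continued fraction with the Euclidean algorithm:
  379 = 1*258 + 121, so a_0 = 1.
  258 = 2*121 + 16, so a_1 = 2.
  121 = 7*16 + 9, so a_2 = 7.
  16 = 1*9 + 7, so a_3 = 1.
  9 = 1*7 + 2, so a_4 = 1.
  7 = 3*2 + 1, so a_5 = 3.
  2 = 2*1 + 0, so a_6 = 2.
so x = [1; 2, 7, 1, 1, 3, 2].
Convergents (p_i = a_i*p_{i-1} + p_{i-2}, q_i = a_i*q_{i-1} + q_{i-2} with p_{-2}=0, p_{-1}=1, q_{-2}=1, q_{-1}=0), until the denominator exceeds 32:
  i=0: a_0=1, p_0 = 1*1 + 0 = 1, q_0 = 1*0 + 1 = 1.
  i=1: a_1=2, p_1 = 2*1 + 1 = 3, q_1 = 2*1 + 0 = 2.
  i=2: a_2=7, p_2 = 7*3 + 1 = 22, q_2 = 7*2 + 1 = 15.
  i=3: a_3=1, p_3 = 1*22 + 3 = 25, q_3 = 1*15 + 2 = 17.
  i=4: a_4=1, p_4 = 1*25 + 22 = 47, q_4 = 1*17 + 15 = 32.
  i=5: a_5=3, p_5 = 3*47 + 25 = 166, q_5 = 3*32 + 17 = 113.
q_5 = 113 > 32, so the last convergent with denominator <= 32 is p_4/q_4 = 47/32.
The closest fraction with denominator <= 32 is either p_4/q_4 or the intermediate fraction (k*p_4 + p_3)/(k*q_4 + q_3) with the largest k >= 1 whose denominator stays <= 32; these approach x as k grows, and every other convergent or intermediate fraction in range is farther away.
Largest k: floor((32 - q_3)/q_4) = floor((32 - 17)/32) = 0.
Since k = 0, no intermediate fraction beyond p_4/q_4 has denominator <= 32, so the convergent 47/32 is the closest (its error is |379*32 - 47*258|/(258*32) = 2/8256).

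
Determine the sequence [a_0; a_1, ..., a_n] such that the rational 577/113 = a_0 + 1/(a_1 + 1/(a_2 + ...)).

Run the Euclidean algorithm on 577 and 113; the successive quotients are the partial quotients a_0, a_1, ... (each step inverts the fractional part left over by the previous one):
  577 = 5*113 + 12, so a_0 = 5.
  113 = 9*12 + 5, so a_1 = 9.
  12 = 2*5 + 2, so a_2 = 2.
  5 = 2*2 + 1, so a_3 = 2.
  2 = 2*1 + 0, so a_4 = 2.
The remainder reaches 0 after 5 divisions, so the expansion has 5 partial quotients, read off in order.

[5; 9, 2, 2, 2]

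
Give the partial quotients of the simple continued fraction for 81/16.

Run the Euclidean algorithm on 81 and 16; the successive quotients are the partial quotients a_0, a_1, ... (each step inverts the fractional part left over by the previous one):
  81 = 5*16 + 1, so a_0 = 5.
  16 = 16*1 + 0, so a_1 = 16.
The remainder reaches 0 after 2 divisions, so the expansion has 2 partial quotients, read off in order.

[5; 16]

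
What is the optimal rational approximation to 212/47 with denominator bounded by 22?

Expand x = 212/47 as a continued fraction with the Euclidean algorithm:
  212 = 4*47 + 24, so a_0 = 4.
  47 = 1*24 + 23, so a_1 = 1.
  24 = 1*23 + 1, so a_2 = 1.
  23 = 23*1 + 0, so a_3 = 23.
so x = [4; 1, 1, 23].
Convergents (p_i = a_i*p_{i-1} + p_{i-2}, q_i = a_i*q_{i-1} + q_{i-2} with p_{-2}=0, p_{-1}=1, q_{-2}=1, q_{-1}=0), until the denominator exceeds 22:
  i=0: a_0=4, p_0 = 4*1 + 0 = 4, q_0 = 4*0 + 1 = 1.
  i=1: a_1=1, p_1 = 1*4 + 1 = 5, q_1 = 1*1 + 0 = 1.
  i=2: a_2=1, p_2 = 1*5 + 4 = 9, q_2 = 1*1 + 1 = 2.
  i=3: a_3=23, p_3 = 23*9 + 5 = 212, q_3 = 23*2 + 1 = 47.
q_3 = 47 > 22, so the last convergent with denominator <= 22 is p_2/q_2 = 9/2.
The closest fraction with denominator <= 22 is either p_2/q_2 or the intermediate fraction (k*p_2 + p_1)/(k*q_2 + q_1) with the largest k >= 1 whose denominator stays <= 22; these approach x as k grows, and every other convergent or intermediate fraction in range is farther away.
Largest k: floor((22 - q_1)/q_2) = floor((22 - 1)/2) = 10.
That gives (10*9 + 5)/(10*2 + 1) = 95/21.
Compare the errors: |x - 9/2| = |212*2 - 9*47|/(47*2) = 1/94, and |x - 95/21| = |212*21 - 95*47|/(47*21) = 13/987.
Cross-multiplying, 1*987 = 987 < 1222 = 13*94, so 1/94 is smaller: the convergent 9/2 is closer to x than 95/21.

9/2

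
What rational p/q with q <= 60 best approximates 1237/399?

31/10

Expand x = 1237/399 as a continued fraction with the Euclidean algorithm:
  1237 = 3*399 + 40, so a_0 = 3.
  399 = 9*40 + 39, so a_1 = 9.
  40 = 1*39 + 1, so a_2 = 1.
  39 = 39*1 + 0, so a_3 = 39.
so x = [3; 9, 1, 39].
Convergents (p_i = a_i*p_{i-1} + p_{i-2}, q_i = a_i*q_{i-1} + q_{i-2} with p_{-2}=0, p_{-1}=1, q_{-2}=1, q_{-1}=0), until the denominator exceeds 60:
  i=0: a_0=3, p_0 = 3*1 + 0 = 3, q_0 = 3*0 + 1 = 1.
  i=1: a_1=9, p_1 = 9*3 + 1 = 28, q_1 = 9*1 + 0 = 9.
  i=2: a_2=1, p_2 = 1*28 + 3 = 31, q_2 = 1*9 + 1 = 10.
  i=3: a_3=39, p_3 = 39*31 + 28 = 1237, q_3 = 39*10 + 9 = 399.
q_3 = 399 > 60, so the last convergent with denominator <= 60 is p_2/q_2 = 31/10.
The closest fraction with denominator <= 60 is either p_2/q_2 or the intermediate fraction (k*p_2 + p_1)/(k*q_2 + q_1) with the largest k >= 1 whose denominator stays <= 60; these approach x as k grows, and every other convergent or intermediate fraction in range is farther away.
Largest k: floor((60 - q_1)/q_2) = floor((60 - 9)/10) = 5.
That gives (5*31 + 28)/(5*10 + 9) = 183/59.
Compare the errors: |x - 31/10| = |1237*10 - 31*399|/(399*10) = 1/3990, and |x - 183/59| = |1237*59 - 183*399|/(399*59) = 34/23541.
Cross-multiplying, 1*23541 = 23541 < 135660 = 34*3990, so 1/3990 is smaller: the convergent 31/10 is closer to x than 183/59.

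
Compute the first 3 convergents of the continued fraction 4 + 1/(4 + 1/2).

4/1, 17/4, 38/9

Using the convergent recurrence p_i = a_i*p_{i-1} + p_{i-2}, q_i = a_i*q_{i-1} + q_{i-2} with p_{-2}=0, p_{-1}=1, q_{-2}=1, q_{-1}=0:
  i=0: a_0=4, p_0 = 4*1 + 0 = 4, q_0 = 4*0 + 1 = 1.
  i=1: a_1=4, p_1 = 4*4 + 1 = 17, q_1 = 4*1 + 0 = 4.
  i=2: a_2=2, p_2 = 2*17 + 4 = 38, q_2 = 2*4 + 1 = 9.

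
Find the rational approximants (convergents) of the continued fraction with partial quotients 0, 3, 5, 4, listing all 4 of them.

0/1, 1/3, 5/16, 21/67

Using the convergent recurrence p_i = a_i*p_{i-1} + p_{i-2}, q_i = a_i*q_{i-1} + q_{i-2} with p_{-2}=0, p_{-1}=1, q_{-2}=1, q_{-1}=0:
  i=0: a_0=0, p_0 = 0*1 + 0 = 0, q_0 = 0*0 + 1 = 1.
  i=1: a_1=3, p_1 = 3*0 + 1 = 1, q_1 = 3*1 + 0 = 3.
  i=2: a_2=5, p_2 = 5*1 + 0 = 5, q_2 = 5*3 + 1 = 16.
  i=3: a_3=4, p_3 = 4*5 + 1 = 21, q_3 = 4*16 + 3 = 67.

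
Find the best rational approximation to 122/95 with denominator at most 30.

Expand x = 122/95 as a continued fraction with the Euclidean algorithm:
  122 = 1*95 + 27, so a_0 = 1.
  95 = 3*27 + 14, so a_1 = 3.
  27 = 1*14 + 13, so a_2 = 1.
  14 = 1*13 + 1, so a_3 = 1.
  13 = 13*1 + 0, so a_4 = 13.
so x = [1; 3, 1, 1, 13].
Convergents (p_i = a_i*p_{i-1} + p_{i-2}, q_i = a_i*q_{i-1} + q_{i-2} with p_{-2}=0, p_{-1}=1, q_{-2}=1, q_{-1}=0), until the denominator exceeds 30:
  i=0: a_0=1, p_0 = 1*1 + 0 = 1, q_0 = 1*0 + 1 = 1.
  i=1: a_1=3, p_1 = 3*1 + 1 = 4, q_1 = 3*1 + 0 = 3.
  i=2: a_2=1, p_2 = 1*4 + 1 = 5, q_2 = 1*3 + 1 = 4.
  i=3: a_3=1, p_3 = 1*5 + 4 = 9, q_3 = 1*4 + 3 = 7.
  i=4: a_4=13, p_4 = 13*9 + 5 = 122, q_4 = 13*7 + 4 = 95.
q_4 = 95 > 30, so the last convergent with denominator <= 30 is p_3/q_3 = 9/7.
The closest fraction with denominator <= 30 is either p_3/q_3 or the intermediate fraction (k*p_3 + p_2)/(k*q_3 + q_2) with the largest k >= 1 whose denominator stays <= 30; these approach x as k grows, and every other convergent or intermediate fraction in range is farther away.
Largest k: floor((30 - q_2)/q_3) = floor((30 - 4)/7) = 3.
That gives (3*9 + 5)/(3*7 + 4) = 32/25.
Compare the errors: |x - 9/7| = |122*7 - 9*95|/(95*7) = 1/665, and |x - 32/25| = |122*25 - 32*95|/(95*25) = 10/2375.
Cross-multiplying, 1*2375 = 2375 < 6650 = 10*665, so 1/665 is smaller: the convergent 9/7 is closer to x than 32/25.

9/7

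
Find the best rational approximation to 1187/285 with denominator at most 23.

Expand x = 1187/285 as a continued fraction with the Euclidean algorithm:
  1187 = 4*285 + 47, so a_0 = 4.
  285 = 6*47 + 3, so a_1 = 6.
  47 = 15*3 + 2, so a_2 = 15.
  3 = 1*2 + 1, so a_3 = 1.
  2 = 2*1 + 0, so a_4 = 2.
so x = [4; 6, 15, 1, 2].
Convergents (p_i = a_i*p_{i-1} + p_{i-2}, q_i = a_i*q_{i-1} + q_{i-2} with p_{-2}=0, p_{-1}=1, q_{-2}=1, q_{-1}=0), until the denominator exceeds 23:
  i=0: a_0=4, p_0 = 4*1 + 0 = 4, q_0 = 4*0 + 1 = 1.
  i=1: a_1=6, p_1 = 6*4 + 1 = 25, q_1 = 6*1 + 0 = 6.
  i=2: a_2=15, p_2 = 15*25 + 4 = 379, q_2 = 15*6 + 1 = 91.
q_2 = 91 > 23, so the last convergent with denominator <= 23 is p_1/q_1 = 25/6.
The closest fraction with denominator <= 23 is either p_1/q_1 or the intermediate fraction (k*p_1 + p_0)/(k*q_1 + q_0) with the largest k >= 1 whose denominator stays <= 23; these approach x as k grows, and every other convergent or intermediate fraction in range is farther away.
Largest k: floor((23 - q_0)/q_1) = floor((23 - 1)/6) = 3.
That gives (3*25 + 4)/(3*6 + 1) = 79/19.
Compare the errors: |x - 25/6| = |1187*6 - 25*285|/(285*6) = 3/1710, and |x - 79/19| = |1187*19 - 79*285|/(285*19) = 38/5415.
Cross-multiplying, 3*5415 = 16245 < 64980 = 38*1710, so 3/1710 is smaller: the convergent 25/6 is closer to x than 79/19.

25/6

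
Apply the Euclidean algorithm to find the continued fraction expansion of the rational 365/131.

Run the Euclidean algorithm on 365 and 131; the successive quotients are the partial quotients a_0, a_1, ... (each step inverts the fractional part left over by the previous one):
  365 = 2*131 + 103, so a_0 = 2.
  131 = 1*103 + 28, so a_1 = 1.
  103 = 3*28 + 19, so a_2 = 3.
  28 = 1*19 + 9, so a_3 = 1.
  19 = 2*9 + 1, so a_4 = 2.
  9 = 9*1 + 0, so a_5 = 9.
The remainder reaches 0 after 6 divisions, so the expansion has 6 partial quotients, read off in order.

[2; 1, 3, 1, 2, 9]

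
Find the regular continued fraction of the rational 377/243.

Run the Euclidean algorithm on 377 and 243; the successive quotients are the partial quotients a_0, a_1, ... (each step inverts the fractional part left over by the previous one):
  377 = 1*243 + 134, so a_0 = 1.
  243 = 1*134 + 109, so a_1 = 1.
  134 = 1*109 + 25, so a_2 = 1.
  109 = 4*25 + 9, so a_3 = 4.
  25 = 2*9 + 7, so a_4 = 2.
  9 = 1*7 + 2, so a_5 = 1.
  7 = 3*2 + 1, so a_6 = 3.
  2 = 2*1 + 0, so a_7 = 2.
The remainder reaches 0 after 8 divisions, so the expansion has 8 partial quotients, read off in order.

[1; 1, 1, 4, 2, 1, 3, 2]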